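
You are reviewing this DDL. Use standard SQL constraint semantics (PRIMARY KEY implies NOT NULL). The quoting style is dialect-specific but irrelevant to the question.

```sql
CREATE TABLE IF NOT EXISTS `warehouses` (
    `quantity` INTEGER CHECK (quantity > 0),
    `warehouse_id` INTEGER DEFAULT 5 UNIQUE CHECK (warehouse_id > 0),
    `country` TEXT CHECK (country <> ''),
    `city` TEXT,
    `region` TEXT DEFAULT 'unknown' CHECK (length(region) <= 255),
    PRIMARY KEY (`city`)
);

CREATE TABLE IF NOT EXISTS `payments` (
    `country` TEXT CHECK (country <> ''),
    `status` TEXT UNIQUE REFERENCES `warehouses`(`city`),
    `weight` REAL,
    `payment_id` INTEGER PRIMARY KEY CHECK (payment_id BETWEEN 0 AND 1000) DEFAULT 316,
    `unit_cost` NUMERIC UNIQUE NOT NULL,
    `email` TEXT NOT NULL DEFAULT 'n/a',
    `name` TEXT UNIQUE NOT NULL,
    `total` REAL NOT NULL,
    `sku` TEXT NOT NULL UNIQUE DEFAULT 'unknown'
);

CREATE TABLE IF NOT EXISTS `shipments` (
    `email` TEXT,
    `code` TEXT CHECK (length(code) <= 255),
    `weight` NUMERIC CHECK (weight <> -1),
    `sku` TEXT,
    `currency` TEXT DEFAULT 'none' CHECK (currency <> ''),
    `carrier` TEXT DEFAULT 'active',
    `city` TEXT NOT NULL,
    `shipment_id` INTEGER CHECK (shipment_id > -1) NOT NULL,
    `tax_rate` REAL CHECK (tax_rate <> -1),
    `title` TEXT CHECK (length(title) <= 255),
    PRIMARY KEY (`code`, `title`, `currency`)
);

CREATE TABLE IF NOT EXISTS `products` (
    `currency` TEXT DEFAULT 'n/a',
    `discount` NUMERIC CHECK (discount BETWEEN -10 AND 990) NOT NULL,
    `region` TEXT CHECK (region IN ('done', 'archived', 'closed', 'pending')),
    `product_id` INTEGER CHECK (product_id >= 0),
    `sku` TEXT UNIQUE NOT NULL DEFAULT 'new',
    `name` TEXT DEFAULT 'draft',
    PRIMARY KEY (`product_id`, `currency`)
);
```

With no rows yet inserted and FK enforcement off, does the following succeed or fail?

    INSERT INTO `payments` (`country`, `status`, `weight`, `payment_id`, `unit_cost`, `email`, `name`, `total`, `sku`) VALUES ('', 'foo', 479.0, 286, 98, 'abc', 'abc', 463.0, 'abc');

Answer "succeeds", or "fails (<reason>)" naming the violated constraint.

The value '' for country violates CHECK (country <> '').

fails (CHECK on country)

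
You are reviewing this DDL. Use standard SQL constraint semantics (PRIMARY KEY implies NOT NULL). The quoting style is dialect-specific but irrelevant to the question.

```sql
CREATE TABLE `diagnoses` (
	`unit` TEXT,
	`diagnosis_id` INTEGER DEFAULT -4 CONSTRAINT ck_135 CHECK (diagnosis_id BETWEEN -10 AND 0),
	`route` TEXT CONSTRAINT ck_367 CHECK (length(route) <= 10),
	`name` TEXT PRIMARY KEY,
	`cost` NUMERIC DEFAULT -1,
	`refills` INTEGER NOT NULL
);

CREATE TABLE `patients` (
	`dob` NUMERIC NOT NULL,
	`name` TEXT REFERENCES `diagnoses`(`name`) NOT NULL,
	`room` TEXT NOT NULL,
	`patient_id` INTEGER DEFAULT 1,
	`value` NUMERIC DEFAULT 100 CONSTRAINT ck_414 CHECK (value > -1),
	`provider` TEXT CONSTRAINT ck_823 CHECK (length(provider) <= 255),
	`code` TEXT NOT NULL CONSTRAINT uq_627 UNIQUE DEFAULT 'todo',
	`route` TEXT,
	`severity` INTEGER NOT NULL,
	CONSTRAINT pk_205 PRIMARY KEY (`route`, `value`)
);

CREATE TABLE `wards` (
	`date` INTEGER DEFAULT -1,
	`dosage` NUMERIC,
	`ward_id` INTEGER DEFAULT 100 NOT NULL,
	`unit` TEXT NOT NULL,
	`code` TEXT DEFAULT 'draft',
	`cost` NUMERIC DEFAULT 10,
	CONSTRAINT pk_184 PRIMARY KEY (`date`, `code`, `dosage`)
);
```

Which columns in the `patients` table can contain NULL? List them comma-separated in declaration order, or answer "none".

patient_id, provider

- dob: declared NOT NULL → not nullable.
- name: declared NOT NULL → not nullable.
- room: declared NOT NULL → not nullable.
- patient_id: DEFAULT only fills an omitted column; an explicit NULL is still allowed → nullable.
- value: part of the PRIMARY KEY, which implies NOT NULL → not nullable.
- provider: CHECK does not forbid NULL (a CHECK constraint passes when its expression is NULL) → nullable.
- code: declared NOT NULL → not nullable.
- route: part of the PRIMARY KEY, which implies NOT NULL → not nullable.
- severity: declared NOT NULL → not nullable.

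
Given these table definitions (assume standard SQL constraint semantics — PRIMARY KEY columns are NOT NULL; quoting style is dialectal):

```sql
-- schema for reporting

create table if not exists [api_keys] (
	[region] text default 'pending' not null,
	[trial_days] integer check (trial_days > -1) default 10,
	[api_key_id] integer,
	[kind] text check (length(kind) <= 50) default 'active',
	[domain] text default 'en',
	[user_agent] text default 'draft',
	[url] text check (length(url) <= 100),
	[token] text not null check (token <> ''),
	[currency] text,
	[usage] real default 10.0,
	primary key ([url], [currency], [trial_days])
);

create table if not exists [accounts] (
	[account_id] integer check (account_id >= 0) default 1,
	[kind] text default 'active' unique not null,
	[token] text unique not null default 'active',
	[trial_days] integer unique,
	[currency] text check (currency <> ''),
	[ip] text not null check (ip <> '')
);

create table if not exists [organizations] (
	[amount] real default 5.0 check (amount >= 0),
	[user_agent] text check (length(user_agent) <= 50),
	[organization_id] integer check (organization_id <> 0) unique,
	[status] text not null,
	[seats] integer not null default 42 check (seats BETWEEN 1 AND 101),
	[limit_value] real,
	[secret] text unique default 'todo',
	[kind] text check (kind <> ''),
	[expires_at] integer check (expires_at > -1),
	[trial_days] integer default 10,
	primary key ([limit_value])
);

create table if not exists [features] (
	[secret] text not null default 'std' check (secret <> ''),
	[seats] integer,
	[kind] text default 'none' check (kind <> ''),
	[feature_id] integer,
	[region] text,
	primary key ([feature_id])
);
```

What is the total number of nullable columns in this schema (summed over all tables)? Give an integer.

18

api_keys: 5 nullable (api_key_id, kind, domain, user_agent, usage — PK (url, currency, trial_days) and explicit NOT NULL columns excluded).
accounts: 3 nullable (account_id, trial_days, currency — PK none and explicit NOT NULL columns excluded).
organizations: 7 nullable (amount, user_agent, organization_id, secret, kind, expires_at, trial_days — PK (limit_value) and explicit NOT NULL columns excluded).
features: 3 nullable (seats, kind, region — PK (feature_id) and explicit NOT NULL columns excluded).
Total: 5 + 3 + 7 + 3 = 18.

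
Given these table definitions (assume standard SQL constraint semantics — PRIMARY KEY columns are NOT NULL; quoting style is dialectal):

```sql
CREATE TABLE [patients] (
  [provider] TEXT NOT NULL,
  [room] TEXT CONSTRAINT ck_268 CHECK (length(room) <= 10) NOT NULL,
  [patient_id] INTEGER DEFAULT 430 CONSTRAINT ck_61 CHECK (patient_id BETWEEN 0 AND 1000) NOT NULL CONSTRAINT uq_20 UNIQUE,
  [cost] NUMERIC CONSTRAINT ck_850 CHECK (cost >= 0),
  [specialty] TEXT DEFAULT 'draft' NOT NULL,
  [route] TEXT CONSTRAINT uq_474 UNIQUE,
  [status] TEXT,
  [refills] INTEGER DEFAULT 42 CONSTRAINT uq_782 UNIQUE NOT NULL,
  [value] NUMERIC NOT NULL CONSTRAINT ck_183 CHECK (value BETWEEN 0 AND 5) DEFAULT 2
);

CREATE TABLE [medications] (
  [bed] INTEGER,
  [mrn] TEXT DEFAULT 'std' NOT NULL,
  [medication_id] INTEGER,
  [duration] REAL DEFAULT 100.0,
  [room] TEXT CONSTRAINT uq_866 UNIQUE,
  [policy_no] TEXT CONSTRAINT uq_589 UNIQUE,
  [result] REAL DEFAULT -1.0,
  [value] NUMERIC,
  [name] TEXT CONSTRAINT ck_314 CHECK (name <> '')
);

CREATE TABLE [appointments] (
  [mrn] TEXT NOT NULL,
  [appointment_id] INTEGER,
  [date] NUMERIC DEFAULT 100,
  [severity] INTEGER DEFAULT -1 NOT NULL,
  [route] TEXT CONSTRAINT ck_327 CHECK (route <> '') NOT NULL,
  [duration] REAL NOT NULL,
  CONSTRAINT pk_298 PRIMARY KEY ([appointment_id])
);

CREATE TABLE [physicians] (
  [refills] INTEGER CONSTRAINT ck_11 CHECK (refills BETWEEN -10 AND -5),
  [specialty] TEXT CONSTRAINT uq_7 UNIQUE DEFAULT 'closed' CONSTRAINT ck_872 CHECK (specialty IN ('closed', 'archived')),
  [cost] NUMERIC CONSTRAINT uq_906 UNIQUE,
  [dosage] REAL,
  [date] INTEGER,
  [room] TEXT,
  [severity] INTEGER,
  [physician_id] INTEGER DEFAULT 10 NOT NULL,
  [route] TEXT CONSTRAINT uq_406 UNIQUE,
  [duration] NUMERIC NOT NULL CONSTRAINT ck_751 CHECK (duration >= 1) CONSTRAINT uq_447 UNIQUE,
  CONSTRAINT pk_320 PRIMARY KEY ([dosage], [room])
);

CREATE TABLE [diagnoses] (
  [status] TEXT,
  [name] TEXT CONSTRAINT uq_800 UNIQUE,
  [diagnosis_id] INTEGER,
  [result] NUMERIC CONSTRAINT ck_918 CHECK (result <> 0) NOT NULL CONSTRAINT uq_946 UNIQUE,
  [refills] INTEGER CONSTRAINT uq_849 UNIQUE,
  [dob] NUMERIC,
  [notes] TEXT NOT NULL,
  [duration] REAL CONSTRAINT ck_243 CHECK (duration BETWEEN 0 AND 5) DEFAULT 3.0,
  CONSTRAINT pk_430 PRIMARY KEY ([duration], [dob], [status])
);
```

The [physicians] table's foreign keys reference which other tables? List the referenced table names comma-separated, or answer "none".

No column in physicians has a REFERENCES clause.

none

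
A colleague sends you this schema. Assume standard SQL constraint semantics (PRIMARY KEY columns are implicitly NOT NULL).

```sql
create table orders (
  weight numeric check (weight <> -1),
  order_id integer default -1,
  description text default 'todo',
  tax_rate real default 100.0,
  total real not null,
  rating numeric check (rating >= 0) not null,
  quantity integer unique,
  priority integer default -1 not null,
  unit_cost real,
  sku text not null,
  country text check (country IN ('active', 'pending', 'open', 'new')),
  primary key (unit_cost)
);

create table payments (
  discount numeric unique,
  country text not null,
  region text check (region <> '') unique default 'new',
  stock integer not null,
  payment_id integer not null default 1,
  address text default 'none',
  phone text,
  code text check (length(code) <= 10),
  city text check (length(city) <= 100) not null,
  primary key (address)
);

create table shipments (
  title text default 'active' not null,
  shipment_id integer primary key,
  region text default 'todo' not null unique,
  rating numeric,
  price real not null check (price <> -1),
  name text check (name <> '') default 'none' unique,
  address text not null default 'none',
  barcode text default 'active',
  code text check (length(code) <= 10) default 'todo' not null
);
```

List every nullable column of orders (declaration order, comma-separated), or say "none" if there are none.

weight, order_id, description, tax_rate, quantity, country

- weight: CHECK does not forbid NULL (a CHECK constraint passes when its expression is NULL) → nullable.
- order_id: DEFAULT only fills an omitted column; an explicit NULL is still allowed → nullable.
- description: DEFAULT only fills an omitted column; an explicit NULL is still allowed → nullable.
- tax_rate: DEFAULT only fills an omitted column; an explicit NULL is still allowed → nullable.
- total: declared NOT NULL → not nullable.
- rating: declared NOT NULL → not nullable.
- quantity: UNIQUE does not imply NOT NULL → nullable.
- priority: declared NOT NULL → not nullable.
- unit_cost: part of the PRIMARY KEY, which implies NOT NULL → not nullable.
- sku: declared NOT NULL → not nullable.
- country: CHECK does not forbid NULL (a CHECK constraint passes when its expression is NULL) → nullable.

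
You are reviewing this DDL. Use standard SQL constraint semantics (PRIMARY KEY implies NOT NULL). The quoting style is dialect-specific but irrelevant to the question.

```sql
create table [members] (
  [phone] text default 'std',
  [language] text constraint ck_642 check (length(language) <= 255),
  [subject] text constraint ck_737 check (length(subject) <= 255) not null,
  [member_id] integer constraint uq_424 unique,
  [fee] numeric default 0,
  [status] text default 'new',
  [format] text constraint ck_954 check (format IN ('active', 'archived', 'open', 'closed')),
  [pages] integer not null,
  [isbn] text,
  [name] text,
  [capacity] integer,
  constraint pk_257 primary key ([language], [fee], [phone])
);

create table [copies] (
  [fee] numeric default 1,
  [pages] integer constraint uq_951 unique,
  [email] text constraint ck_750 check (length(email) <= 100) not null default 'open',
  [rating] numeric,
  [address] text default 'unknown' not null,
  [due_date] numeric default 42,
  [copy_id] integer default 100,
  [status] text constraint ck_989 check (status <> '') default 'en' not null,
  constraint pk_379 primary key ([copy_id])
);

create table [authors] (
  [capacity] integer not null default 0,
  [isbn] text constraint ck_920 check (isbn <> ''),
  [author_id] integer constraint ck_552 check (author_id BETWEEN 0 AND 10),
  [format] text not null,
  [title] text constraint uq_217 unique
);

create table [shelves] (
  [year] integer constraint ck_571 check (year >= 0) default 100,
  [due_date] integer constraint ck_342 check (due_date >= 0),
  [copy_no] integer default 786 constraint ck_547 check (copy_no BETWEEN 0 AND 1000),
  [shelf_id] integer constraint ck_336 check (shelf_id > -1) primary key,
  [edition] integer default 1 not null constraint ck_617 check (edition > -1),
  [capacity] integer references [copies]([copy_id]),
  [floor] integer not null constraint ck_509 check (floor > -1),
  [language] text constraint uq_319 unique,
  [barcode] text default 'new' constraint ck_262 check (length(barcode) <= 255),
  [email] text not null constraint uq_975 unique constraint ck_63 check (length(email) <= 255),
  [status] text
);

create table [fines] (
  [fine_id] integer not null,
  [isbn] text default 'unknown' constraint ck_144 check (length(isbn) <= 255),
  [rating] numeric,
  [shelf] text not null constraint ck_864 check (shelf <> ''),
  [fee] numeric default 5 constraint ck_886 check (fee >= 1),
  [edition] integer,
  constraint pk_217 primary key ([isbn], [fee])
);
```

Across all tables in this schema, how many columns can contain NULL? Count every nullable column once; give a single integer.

22

members: 6 nullable (member_id, status, format, isbn, name, capacity — PK (language, fee, phone) and explicit NOT NULL columns excluded).
copies: 4 nullable (fee, pages, rating, due_date — PK (copy_id) and explicit NOT NULL columns excluded).
authors: 3 nullable (isbn, author_id, title — PK none and explicit NOT NULL columns excluded).
shelves: 7 nullable (year, due_date, copy_no, capacity, language, barcode, status — PK (shelf_id) and explicit NOT NULL columns excluded).
fines: 2 nullable (rating, edition — PK (isbn, fee) and explicit NOT NULL columns excluded).
Total: 6 + 4 + 3 + 7 + 2 = 22.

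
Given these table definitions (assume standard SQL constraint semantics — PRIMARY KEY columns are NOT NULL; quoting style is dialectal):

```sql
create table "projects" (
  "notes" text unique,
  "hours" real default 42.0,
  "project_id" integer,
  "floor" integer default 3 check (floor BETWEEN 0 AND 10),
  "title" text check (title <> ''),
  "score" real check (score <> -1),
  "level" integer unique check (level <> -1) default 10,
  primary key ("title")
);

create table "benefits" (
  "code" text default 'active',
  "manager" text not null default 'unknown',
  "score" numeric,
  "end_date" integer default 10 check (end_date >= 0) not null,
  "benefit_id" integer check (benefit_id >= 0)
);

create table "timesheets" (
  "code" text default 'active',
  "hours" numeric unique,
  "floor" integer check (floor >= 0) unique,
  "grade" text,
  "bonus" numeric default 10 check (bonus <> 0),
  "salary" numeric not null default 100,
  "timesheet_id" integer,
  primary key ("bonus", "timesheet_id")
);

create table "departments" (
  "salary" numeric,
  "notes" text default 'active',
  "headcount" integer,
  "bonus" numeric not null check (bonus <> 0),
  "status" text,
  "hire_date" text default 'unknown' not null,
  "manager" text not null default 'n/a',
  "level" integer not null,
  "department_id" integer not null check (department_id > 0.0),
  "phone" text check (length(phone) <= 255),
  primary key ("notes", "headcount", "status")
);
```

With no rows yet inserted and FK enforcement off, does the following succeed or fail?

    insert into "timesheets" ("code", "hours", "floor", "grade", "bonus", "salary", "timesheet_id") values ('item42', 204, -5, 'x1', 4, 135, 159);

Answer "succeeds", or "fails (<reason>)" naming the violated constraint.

fails (CHECK on floor)

The value -5 for floor violates CHECK (floor >= 0).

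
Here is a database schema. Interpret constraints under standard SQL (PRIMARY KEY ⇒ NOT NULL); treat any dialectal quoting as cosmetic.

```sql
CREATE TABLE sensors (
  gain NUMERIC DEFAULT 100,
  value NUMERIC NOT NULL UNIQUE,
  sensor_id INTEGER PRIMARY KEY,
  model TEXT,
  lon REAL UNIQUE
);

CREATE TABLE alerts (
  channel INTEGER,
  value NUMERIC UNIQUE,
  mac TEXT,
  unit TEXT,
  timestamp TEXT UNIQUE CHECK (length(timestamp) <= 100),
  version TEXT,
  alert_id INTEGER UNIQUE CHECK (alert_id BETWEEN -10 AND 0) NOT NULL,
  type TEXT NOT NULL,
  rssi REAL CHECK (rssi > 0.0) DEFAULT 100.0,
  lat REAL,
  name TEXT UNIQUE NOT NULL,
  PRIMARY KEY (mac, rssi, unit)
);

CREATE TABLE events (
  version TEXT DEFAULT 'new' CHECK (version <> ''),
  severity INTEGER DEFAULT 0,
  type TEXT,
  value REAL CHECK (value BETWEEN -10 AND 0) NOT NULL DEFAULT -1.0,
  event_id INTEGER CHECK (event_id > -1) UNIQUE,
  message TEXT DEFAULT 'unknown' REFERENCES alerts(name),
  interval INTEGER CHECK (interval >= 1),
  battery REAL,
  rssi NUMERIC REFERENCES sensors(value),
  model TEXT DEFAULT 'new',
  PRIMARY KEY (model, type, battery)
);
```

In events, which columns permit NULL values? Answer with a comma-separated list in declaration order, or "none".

version, severity, event_id, message, interval, rssi

- version: CHECK does not forbid NULL (a CHECK constraint passes when its expression is NULL) → nullable.
- severity: DEFAULT only fills an omitted column; an explicit NULL is still allowed → nullable.
- type: part of the PRIMARY KEY, which implies NOT NULL → not nullable.
- value: declared NOT NULL → not nullable.
- event_id: CHECK does not forbid NULL (a CHECK constraint passes when its expression is NULL) → nullable.
- message: a foreign key column may be NULL unless separately constrained → nullable.
- interval: CHECK does not forbid NULL (a CHECK constraint passes when its expression is NULL) → nullable.
- battery: part of the PRIMARY KEY, which implies NOT NULL → not nullable.
- rssi: a foreign key column may be NULL unless separately constrained → nullable.
- model: part of the PRIMARY KEY, which implies NOT NULL → not nullable.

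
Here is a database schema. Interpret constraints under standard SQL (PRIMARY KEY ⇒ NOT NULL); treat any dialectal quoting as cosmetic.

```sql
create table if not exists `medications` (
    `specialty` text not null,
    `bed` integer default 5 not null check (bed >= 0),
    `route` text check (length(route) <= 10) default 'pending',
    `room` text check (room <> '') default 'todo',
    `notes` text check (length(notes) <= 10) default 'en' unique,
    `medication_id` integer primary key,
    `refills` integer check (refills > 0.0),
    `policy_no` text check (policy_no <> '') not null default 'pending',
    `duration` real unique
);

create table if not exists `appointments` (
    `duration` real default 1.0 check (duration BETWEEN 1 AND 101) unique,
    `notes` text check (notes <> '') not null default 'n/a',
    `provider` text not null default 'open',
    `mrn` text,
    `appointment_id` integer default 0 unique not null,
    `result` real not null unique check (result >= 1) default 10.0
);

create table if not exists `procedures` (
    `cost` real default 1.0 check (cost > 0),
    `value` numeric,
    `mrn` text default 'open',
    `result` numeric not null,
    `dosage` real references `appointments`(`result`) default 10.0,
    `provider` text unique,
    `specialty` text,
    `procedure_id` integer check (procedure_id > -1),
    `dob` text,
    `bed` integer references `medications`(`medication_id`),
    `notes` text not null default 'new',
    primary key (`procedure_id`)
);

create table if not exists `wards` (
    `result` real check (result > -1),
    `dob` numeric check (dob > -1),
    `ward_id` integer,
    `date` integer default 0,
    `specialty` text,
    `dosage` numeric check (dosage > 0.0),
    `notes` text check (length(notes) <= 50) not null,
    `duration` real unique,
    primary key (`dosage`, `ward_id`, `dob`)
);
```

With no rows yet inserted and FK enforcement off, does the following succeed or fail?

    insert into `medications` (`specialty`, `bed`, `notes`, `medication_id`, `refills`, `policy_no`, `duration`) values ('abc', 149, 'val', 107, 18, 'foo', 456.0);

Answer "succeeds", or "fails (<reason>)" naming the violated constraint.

NOT NULL columns: bed is supplied; medication_id is supplied; policy_no is supplied; specialty is supplied.
CHECK constraints: 149 satisfies (bed >= 0); 'val' satisfies (length(notes) <= 10); 18 satisfies (refills > 0.0); 'foo' satisfies (policy_no <> '').
No constraint is violated.

succeeds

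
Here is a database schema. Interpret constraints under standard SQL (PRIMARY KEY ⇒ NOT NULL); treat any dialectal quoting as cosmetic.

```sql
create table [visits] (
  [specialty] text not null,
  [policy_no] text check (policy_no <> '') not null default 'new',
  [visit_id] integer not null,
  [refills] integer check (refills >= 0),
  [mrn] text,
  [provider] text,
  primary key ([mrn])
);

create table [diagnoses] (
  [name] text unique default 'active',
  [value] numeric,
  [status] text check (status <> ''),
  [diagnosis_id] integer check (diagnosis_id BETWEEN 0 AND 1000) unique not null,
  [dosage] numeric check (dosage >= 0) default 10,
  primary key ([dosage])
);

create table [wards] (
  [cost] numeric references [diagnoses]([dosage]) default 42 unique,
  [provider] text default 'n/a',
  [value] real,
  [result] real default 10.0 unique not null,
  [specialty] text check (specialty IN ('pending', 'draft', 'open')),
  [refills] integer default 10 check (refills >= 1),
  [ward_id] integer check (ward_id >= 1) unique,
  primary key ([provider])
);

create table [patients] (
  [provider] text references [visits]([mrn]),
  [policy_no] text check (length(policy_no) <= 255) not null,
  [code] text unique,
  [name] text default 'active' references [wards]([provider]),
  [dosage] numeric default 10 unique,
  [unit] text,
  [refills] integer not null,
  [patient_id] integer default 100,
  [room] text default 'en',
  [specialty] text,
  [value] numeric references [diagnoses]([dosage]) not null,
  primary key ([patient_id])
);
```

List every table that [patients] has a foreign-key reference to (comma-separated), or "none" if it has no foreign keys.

visits, wards, diagnoses

- provider REFERENCES visits(mrn).
- name REFERENCES wards(provider).
- value REFERENCES diagnoses(dosage).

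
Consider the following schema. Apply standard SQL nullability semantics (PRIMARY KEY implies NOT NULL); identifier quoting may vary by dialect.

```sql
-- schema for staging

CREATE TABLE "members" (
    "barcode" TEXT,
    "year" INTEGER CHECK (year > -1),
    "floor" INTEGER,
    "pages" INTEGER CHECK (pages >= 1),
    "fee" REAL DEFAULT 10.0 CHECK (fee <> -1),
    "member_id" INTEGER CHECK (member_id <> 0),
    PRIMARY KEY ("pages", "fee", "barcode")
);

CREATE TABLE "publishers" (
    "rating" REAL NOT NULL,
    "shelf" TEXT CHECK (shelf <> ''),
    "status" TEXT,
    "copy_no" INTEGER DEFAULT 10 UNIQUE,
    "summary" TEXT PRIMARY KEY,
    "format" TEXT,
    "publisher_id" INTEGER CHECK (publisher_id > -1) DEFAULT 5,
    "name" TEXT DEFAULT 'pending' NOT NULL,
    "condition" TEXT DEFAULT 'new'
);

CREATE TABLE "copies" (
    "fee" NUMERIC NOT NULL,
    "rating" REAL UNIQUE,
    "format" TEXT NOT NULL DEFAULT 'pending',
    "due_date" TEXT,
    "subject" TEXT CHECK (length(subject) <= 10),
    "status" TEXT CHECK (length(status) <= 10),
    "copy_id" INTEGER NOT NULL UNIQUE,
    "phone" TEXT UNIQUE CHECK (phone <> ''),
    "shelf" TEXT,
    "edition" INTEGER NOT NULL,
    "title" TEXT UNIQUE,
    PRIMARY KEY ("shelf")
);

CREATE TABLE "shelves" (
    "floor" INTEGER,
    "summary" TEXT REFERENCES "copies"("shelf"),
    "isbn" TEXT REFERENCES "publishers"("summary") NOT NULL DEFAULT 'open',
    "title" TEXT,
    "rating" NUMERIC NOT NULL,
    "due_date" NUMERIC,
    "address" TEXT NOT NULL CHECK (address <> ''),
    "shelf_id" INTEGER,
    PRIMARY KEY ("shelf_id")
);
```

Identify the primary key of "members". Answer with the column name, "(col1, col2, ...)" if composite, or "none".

A table-level PRIMARY KEY clause names 3 columns: pages, fee, barcode.
This is a composite key — the combination is unique, not each column individually.

(pages, fee, barcode)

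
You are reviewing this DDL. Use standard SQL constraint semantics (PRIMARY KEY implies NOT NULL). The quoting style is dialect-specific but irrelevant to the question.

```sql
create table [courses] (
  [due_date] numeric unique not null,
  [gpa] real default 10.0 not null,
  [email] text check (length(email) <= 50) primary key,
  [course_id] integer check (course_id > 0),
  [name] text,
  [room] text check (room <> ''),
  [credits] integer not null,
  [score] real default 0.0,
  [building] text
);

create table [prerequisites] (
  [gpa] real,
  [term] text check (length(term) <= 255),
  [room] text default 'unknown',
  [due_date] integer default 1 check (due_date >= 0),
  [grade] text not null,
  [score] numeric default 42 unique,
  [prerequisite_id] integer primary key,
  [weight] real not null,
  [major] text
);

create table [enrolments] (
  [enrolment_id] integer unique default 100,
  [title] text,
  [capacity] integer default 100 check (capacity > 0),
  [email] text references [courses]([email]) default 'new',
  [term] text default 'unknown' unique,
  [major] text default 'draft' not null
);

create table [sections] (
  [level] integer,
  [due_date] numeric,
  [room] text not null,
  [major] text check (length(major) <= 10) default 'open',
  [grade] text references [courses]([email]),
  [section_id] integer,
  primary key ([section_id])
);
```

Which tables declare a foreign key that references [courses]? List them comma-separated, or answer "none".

- enrolments.email references courses(email).
- sections.grade references courses(email).

enrolments, sections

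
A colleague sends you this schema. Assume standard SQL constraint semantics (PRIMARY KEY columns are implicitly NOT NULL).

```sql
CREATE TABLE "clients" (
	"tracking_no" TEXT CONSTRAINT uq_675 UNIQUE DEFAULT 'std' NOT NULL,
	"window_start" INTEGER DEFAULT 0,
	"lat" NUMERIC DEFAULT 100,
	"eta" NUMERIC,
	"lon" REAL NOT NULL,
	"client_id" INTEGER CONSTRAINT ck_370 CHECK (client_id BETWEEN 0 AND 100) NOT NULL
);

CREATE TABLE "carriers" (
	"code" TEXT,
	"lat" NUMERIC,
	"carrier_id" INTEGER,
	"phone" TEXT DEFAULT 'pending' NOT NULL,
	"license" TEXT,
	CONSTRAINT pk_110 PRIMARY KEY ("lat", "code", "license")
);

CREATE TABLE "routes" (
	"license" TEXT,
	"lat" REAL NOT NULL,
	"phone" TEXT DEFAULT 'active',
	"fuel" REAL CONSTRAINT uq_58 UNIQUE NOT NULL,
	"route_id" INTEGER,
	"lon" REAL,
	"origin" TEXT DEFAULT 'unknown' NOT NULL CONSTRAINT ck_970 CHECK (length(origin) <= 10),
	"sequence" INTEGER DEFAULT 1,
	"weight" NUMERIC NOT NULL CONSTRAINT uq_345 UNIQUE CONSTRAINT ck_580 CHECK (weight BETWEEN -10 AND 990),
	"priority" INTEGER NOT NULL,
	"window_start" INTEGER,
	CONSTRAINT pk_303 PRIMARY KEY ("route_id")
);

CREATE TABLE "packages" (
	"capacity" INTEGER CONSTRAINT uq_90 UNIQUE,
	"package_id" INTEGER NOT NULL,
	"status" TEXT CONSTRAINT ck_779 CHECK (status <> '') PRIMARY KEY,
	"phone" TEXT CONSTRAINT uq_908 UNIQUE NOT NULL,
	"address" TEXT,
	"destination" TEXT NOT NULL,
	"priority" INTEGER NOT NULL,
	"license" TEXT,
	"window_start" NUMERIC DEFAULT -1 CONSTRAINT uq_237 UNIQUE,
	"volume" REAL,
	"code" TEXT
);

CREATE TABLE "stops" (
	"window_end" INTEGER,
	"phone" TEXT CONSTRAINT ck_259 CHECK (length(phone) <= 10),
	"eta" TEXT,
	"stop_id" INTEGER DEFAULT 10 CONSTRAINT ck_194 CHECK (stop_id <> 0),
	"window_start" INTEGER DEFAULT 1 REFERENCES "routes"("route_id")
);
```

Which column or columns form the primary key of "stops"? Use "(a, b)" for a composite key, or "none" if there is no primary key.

No column is declared PRIMARY KEY inline, and there is no table-level PRIMARY KEY clause in stops.

none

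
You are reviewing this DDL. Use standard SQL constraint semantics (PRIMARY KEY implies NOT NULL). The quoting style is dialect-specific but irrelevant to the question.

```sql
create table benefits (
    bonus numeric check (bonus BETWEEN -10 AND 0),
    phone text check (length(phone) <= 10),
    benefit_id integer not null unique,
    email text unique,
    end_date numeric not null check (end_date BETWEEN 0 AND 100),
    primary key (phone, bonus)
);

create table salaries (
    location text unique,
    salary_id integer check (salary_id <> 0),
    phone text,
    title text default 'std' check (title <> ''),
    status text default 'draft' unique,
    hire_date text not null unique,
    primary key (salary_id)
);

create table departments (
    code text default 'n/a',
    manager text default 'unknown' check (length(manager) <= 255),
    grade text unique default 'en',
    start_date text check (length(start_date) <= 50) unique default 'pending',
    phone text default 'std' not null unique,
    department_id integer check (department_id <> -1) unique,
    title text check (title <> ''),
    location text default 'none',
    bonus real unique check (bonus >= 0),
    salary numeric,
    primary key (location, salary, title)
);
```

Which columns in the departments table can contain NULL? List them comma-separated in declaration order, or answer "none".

code, manager, grade, start_date, department_id, bonus

- code: DEFAULT only fills an omitted column; an explicit NULL is still allowed → nullable.
- manager: CHECK does not forbid NULL (a CHECK constraint passes when its expression is NULL) → nullable.
- grade: UNIQUE does not imply NOT NULL → nullable.
- start_date: CHECK does not forbid NULL (a CHECK constraint passes when its expression is NULL) → nullable.
- phone: declared NOT NULL → not nullable.
- department_id: CHECK does not forbid NULL (a CHECK constraint passes when its expression is NULL) → nullable.
- title: part of the PRIMARY KEY, which implies NOT NULL → not nullable.
- location: part of the PRIMARY KEY, which implies NOT NULL → not nullable.
- bonus: CHECK does not forbid NULL (a CHECK constraint passes when its expression is NULL) → nullable.
- salary: part of the PRIMARY KEY, which implies NOT NULL → not nullable.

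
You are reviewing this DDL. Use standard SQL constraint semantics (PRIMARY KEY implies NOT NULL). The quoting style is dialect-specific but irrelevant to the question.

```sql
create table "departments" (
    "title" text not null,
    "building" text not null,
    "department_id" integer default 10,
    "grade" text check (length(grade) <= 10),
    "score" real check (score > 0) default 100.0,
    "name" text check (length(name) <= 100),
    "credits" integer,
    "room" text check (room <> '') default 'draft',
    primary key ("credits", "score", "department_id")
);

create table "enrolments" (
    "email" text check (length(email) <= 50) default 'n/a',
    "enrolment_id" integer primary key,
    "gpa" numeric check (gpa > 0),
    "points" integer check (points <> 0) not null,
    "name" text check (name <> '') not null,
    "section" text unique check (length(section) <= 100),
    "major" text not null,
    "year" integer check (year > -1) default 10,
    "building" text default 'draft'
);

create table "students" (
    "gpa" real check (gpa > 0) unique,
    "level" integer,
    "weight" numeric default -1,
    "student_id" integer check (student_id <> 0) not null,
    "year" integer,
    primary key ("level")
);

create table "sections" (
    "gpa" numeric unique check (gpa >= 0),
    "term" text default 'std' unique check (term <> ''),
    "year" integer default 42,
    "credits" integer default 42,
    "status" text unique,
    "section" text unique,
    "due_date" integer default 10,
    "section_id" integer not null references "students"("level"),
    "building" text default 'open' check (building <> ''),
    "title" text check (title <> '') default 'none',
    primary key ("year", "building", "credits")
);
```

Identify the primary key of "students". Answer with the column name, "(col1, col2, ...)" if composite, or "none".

level

level is declared PRIMARY KEY as a table-level PRIMARY KEY clause.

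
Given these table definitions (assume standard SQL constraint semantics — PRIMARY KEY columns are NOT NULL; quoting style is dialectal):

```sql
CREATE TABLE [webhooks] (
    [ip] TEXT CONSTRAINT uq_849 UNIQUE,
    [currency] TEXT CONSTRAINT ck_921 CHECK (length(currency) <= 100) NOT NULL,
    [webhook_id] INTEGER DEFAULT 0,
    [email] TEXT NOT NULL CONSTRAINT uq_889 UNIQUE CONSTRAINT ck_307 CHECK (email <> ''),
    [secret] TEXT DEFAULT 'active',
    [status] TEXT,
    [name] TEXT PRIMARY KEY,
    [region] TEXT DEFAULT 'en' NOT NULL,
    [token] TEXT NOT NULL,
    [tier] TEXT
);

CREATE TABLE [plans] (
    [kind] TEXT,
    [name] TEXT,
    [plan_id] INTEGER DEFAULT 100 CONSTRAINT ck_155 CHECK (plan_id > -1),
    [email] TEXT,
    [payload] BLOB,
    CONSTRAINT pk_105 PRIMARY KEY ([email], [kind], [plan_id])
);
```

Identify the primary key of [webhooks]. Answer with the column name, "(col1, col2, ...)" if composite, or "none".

name is declared PRIMARY KEY inline on the column.

name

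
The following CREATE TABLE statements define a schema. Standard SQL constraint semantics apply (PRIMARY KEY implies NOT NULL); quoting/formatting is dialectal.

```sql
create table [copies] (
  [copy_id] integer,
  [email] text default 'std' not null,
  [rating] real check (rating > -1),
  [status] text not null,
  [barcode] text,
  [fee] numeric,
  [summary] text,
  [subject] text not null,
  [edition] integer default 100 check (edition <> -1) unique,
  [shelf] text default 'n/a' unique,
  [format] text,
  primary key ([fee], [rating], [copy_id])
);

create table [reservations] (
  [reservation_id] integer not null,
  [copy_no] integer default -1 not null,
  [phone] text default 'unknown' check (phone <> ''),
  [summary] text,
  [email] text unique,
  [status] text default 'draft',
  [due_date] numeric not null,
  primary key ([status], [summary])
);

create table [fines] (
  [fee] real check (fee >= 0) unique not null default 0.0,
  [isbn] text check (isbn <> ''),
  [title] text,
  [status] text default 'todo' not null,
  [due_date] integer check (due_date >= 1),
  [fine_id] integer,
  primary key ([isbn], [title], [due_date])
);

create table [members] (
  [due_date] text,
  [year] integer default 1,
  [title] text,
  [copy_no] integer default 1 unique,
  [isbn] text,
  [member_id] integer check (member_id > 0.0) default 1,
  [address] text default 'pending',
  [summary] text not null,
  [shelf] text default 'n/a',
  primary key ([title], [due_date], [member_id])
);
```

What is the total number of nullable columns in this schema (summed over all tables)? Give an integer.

13

copies: 5 nullable (barcode, summary, edition, shelf, format — PK (fee, rating, copy_id) and explicit NOT NULL columns excluded).
reservations: 2 nullable (phone, email — PK (status, summary) and explicit NOT NULL columns excluded).
fines: 1 nullable (fine_id — PK (isbn, title, due_date) and explicit NOT NULL columns excluded).
members: 5 nullable (year, copy_no, isbn, address, shelf — PK (title, due_date, member_id) and explicit NOT NULL columns excluded).
Total: 5 + 2 + 1 + 5 = 13.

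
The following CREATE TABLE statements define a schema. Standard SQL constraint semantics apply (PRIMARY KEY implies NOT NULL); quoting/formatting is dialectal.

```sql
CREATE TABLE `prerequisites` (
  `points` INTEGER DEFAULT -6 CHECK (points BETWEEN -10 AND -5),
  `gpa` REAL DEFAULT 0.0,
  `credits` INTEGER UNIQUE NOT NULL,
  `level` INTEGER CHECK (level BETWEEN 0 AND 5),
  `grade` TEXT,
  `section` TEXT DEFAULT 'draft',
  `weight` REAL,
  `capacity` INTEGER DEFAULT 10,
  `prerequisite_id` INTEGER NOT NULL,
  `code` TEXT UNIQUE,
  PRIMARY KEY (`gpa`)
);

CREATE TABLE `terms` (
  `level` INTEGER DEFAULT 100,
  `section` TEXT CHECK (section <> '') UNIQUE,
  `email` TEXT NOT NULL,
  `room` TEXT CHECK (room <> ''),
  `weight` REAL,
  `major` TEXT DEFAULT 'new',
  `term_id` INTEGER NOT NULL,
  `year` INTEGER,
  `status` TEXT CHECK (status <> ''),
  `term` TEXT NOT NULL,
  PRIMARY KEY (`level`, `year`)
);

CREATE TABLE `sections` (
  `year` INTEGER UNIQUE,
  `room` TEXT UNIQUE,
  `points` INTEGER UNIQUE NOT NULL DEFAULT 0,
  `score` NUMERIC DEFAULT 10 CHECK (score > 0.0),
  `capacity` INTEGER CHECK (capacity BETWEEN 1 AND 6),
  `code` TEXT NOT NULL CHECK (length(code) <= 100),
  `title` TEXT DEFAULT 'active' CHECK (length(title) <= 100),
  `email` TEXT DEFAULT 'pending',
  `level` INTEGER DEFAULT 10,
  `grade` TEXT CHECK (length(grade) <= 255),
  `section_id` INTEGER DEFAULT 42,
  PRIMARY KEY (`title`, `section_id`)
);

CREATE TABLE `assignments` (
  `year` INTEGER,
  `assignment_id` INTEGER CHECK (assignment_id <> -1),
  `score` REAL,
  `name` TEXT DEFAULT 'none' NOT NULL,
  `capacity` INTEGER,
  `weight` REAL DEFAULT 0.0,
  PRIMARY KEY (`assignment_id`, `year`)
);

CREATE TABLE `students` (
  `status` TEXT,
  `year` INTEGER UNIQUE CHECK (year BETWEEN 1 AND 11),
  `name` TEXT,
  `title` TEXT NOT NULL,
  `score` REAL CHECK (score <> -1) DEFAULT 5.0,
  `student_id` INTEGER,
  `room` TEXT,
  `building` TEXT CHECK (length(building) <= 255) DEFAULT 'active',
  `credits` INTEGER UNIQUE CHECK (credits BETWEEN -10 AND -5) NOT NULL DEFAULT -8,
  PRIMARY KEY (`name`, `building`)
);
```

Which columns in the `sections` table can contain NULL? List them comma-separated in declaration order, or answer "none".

year, room, score, capacity, email, level, grade

- year: UNIQUE does not imply NOT NULL → nullable.
- room: UNIQUE does not imply NOT NULL → nullable.
- points: declared NOT NULL → not nullable.
- score: CHECK does not forbid NULL (a CHECK constraint passes when its expression is NULL) → nullable.
- capacity: CHECK does not forbid NULL (a CHECK constraint passes when its expression is NULL) → nullable.
- code: declared NOT NULL → not nullable.
- title: part of the PRIMARY KEY, which implies NOT NULL → not nullable.
- email: DEFAULT only fills an omitted column; an explicit NULL is still allowed → nullable.
- level: DEFAULT only fills an omitted column; an explicit NULL is still allowed → nullable.
- grade: CHECK does not forbid NULL (a CHECK constraint passes when its expression is NULL) → nullable.
- section_id: part of the PRIMARY KEY, which implies NOT NULL → not nullable.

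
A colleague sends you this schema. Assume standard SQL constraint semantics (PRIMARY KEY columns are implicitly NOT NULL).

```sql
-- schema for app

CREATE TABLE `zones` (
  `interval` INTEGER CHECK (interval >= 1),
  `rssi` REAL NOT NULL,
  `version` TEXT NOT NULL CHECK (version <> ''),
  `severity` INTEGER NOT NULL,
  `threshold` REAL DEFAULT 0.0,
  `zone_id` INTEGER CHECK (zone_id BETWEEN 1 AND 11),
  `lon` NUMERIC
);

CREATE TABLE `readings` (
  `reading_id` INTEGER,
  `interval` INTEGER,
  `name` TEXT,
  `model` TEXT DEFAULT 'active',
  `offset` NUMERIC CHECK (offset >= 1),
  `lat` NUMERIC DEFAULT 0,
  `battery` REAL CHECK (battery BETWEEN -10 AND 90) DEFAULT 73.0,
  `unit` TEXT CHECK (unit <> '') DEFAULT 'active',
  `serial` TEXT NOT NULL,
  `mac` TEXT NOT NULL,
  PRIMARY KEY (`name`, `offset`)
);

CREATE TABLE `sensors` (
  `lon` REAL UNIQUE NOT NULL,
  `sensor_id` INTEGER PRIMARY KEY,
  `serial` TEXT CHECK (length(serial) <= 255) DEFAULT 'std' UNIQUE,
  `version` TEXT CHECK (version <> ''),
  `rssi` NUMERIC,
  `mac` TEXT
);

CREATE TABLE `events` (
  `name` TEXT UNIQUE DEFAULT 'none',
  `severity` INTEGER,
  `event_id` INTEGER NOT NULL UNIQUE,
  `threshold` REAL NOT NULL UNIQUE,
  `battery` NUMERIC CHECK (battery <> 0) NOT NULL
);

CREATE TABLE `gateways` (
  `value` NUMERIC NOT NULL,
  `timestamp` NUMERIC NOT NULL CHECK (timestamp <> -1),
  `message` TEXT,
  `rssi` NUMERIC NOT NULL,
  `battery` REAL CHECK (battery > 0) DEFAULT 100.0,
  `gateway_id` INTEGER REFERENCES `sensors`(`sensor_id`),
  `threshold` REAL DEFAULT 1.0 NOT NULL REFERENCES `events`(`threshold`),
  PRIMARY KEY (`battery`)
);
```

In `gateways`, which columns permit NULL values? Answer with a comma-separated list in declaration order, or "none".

message, gateway_id

- value: declared NOT NULL → not nullable.
- timestamp: declared NOT NULL → not nullable.
- message: no NOT NULL constraint applies → nullable.
- rssi: declared NOT NULL → not nullable.
- battery: part of the PRIMARY KEY, which implies NOT NULL → not nullable.
- gateway_id: a foreign key column may be NULL unless separately constrained → nullable.
- threshold: declared NOT NULL → not nullable.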